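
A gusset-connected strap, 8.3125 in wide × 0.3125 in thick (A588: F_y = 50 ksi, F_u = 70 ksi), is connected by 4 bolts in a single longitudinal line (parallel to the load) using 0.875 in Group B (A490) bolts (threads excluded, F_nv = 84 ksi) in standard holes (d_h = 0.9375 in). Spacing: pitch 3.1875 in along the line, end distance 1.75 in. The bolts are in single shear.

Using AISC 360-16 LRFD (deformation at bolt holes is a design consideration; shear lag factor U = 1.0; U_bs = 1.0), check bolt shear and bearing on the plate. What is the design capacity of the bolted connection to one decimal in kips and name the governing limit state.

Bolt shear: A_b = π(0.875)²/4 = 0.60132 in². φR_n = 0.75 × 84 × 0.60132 × 4 × 1 = 151.5 kips.
Bearing (0.3125 in plate, F_u = 70 ksi): end bolts L_c = 1.75 − 0.9375/2 = 1.28125, R_n = min(1.2×1.28125×0.3125×70, 2.4×0.875×0.3125×70) = 33.633 kips/bolt; interior L_c = 3.1875 − 0.9375 = 2.25, R_n = 45.938 kips/bolt. φR_n = 0.75 × (1×33.633 + 3×45.938) = 128.6 kips.
Governing: min(151.5, 128.6) = 128.6 kips → bearing.

128.6 kips (bearing governs)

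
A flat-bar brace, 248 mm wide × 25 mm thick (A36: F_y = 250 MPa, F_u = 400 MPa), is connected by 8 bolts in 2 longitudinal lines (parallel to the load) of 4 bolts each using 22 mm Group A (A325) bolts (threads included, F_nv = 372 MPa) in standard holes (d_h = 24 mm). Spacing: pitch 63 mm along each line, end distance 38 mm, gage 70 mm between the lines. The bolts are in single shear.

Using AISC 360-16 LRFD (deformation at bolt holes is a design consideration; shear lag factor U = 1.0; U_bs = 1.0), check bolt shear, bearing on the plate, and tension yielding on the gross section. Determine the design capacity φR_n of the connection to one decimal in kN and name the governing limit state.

Bolt shear: A_b = π(22)²/4 = 380.13 mm². φR_n = 0.75 × 372 × 380.13 × 8 × 1 = 848.5 kN.
Bearing (25 mm plate, F_u = 400 MPa): end bolts L_c = 38 − 24/2 = 26, R_n = min(1.2×26×25×400, 2.4×22×25×400) = 312 kN/bolt; interior L_c = 63 − 24 = 39, R_n = 468 kN/bolt. φR_n = 0.75 × (2×312 + 6×468) = 2574.0 kN.
Tension yield (gross): A_g = 248×25 = 6200 mm². φR_n = 0.90 × 250 × 6200 = 1395.0 kN.
Governing: min(848.5, 2574.0, 1395.0) = 848.5 kN → bolt shear.

848.5 kN (bolt shear governs)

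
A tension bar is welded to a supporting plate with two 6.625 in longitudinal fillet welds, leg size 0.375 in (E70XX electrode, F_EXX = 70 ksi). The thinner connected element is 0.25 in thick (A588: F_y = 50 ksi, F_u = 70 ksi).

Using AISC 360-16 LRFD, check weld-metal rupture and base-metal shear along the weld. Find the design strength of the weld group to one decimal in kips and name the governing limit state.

99.4 kips (base-metal shear governs)

Weld metal: throat = 0.707×0.375 = 0.26513 in, L = 2×6.625 = 13.25 in. φR_n = 0.75 × 0.6 × 70 × 0.26513 × 13.25 = 110.7 kips.
Base metal shear (0.25 in plate): yield φR_n = 1.0×0.6×50×0.25×13.25 = 99.4 kips; rupture φR_n = 0.75×0.6×70×0.25×13.25 = 104.3 kips; take 99.4 kips (yield).
Governing: min(110.7, 99.4) = 99.4 kips → base-metal shear.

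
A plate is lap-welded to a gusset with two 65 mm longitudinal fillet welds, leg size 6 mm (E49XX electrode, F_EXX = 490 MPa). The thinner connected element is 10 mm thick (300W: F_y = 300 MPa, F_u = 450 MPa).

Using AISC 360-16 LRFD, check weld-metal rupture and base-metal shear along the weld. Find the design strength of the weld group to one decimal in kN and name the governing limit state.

121.6 kN (weld metal governs)

Weld metal: throat = 0.707×6 = 4.242 mm, L = 2×65 = 130 mm. φR_n = 0.75 × 0.6 × 490 × 4.242 × 130 = 121.6 kN.
Base metal shear (10 mm plate): yield φR_n = 1.0×0.6×300×10×130 = 234.0 kN; rupture φR_n = 0.75×0.6×450×10×130 = 263.3 kN; take 234.0 kN (yield).
Governing: min(121.6, 234.0) = 121.6 kN → weld metal.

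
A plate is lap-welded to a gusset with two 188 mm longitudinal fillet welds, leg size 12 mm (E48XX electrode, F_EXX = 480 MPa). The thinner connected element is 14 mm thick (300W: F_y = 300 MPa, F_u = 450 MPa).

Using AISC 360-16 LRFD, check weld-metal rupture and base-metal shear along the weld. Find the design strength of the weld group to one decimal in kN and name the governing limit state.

689.0 kN (weld metal governs)

Weld metal: throat = 0.707×12 = 8.484 mm, L = 2×188 = 376 mm. φR_n = 0.75 × 0.6 × 480 × 8.484 × 376 = 689.0 kN.
Base metal shear (14 mm plate): yield φR_n = 1.0×0.6×300×14×376 = 947.5 kN; rupture φR_n = 0.75×0.6×450×14×376 = 1066.0 kN; take 947.5 kN (yield).
Governing: min(689.0, 947.5) = 689.0 kN → weld metal.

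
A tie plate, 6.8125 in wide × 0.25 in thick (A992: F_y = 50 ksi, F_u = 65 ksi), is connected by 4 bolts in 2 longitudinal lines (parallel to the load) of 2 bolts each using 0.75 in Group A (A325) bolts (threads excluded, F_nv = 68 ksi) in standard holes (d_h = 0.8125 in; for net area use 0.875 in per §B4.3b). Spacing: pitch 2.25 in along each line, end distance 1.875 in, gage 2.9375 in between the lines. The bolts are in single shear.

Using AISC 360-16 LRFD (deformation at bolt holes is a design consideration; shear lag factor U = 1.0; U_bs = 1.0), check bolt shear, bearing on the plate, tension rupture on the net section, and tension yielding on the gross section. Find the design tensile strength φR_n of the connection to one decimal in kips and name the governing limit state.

61.7 kips (net-section rupture governs)

Bolt shear: A_b = π(0.75)²/4 = 0.44179 in². φR_n = 0.75 × 68 × 0.44179 × 4 × 1 = 90.1 kips.
Bearing (0.25 in plate, F_u = 65 ksi): end bolts L_c = 1.875 − 0.8125/2 = 1.46875, R_n = min(1.2×1.46875×0.25×65, 2.4×0.75×0.25×65) = 28.641 kips/bolt; interior L_c = 2.25 − 0.8125 = 1.4375, R_n = 28.031 kips/bolt. φR_n = 0.75 × (2×28.641 + 2×28.031) = 85.0 kips.
Tension rupture (net): A_n = (6.8125 − 2×0.875)×0.25 = 1.2656 in² (U = 1.0, A_e = A_n). φR_n = 0.75 × 65 × 1.2656 = 61.7 kips.
Tension yield (gross): A_g = 6.8125×0.25 = 1.7031 in². φR_n = 0.90 × 50 × 1.7031 = 76.6 kips.
Governing: min(90.1, 85.0, 61.7, 76.6) = 61.7 kips → net-section rupture.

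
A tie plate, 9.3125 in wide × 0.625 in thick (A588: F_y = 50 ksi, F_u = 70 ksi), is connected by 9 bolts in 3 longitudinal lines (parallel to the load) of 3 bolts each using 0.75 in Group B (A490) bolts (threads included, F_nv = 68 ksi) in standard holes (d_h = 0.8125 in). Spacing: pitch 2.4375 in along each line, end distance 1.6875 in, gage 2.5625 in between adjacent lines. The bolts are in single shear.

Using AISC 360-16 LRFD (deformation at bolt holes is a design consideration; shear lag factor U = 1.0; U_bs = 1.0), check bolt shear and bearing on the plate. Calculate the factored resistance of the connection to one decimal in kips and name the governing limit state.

202.8 kips (bolt shear governs)

Bolt shear: A_b = π(0.75)²/4 = 0.44179 in². φR_n = 0.75 × 68 × 0.44179 × 9 × 1 = 202.8 kips.
Bearing (0.625 in plate, F_u = 70 ksi): end bolts L_c = 1.6875 − 0.8125/2 = 1.28125, R_n = min(1.2×1.28125×0.625×70, 2.4×0.75×0.625×70) = 67.266 kips/bolt; interior L_c = 2.4375 − 0.8125 = 1.625, R_n = 78.75 kips/bolt. φR_n = 0.75 × (3×67.266 + 6×78.75) = 505.7 kips.
Governing: min(202.8, 505.7) = 202.8 kips → bolt shear.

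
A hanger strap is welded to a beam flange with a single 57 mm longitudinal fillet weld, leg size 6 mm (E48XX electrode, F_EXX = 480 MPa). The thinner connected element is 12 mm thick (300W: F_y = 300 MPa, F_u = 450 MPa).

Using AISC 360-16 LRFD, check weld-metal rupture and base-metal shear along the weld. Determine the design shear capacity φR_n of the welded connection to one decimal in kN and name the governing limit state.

52.2 kN (weld metal governs)

Weld metal: throat = 0.707×6 = 4.242 mm, L = 57 mm. φR_n = 0.75 × 0.6 × 480 × 4.242 × 57 = 52.2 kN.
Base metal shear (12 mm plate): yield φR_n = 1.0×0.6×300×12×57 = 123.1 kN; rupture φR_n = 0.75×0.6×450×12×57 = 138.5 kN; take 123.1 kN (yield).
Governing: min(52.2, 123.1) = 52.2 kN → weld metal.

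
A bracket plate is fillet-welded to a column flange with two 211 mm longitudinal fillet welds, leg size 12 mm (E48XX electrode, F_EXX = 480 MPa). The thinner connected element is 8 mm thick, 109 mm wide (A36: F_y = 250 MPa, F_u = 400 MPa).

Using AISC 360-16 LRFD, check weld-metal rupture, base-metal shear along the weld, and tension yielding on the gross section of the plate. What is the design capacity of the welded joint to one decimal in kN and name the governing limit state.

Weld metal: throat = 0.707×12 = 8.484 mm, L = 2×211 = 422 mm. φR_n = 0.75 × 0.6 × 480 × 8.484 × 422 = 773.3 kN.
Base metal shear (8 mm plate): yield φR_n = 1.0×0.6×250×8×422 = 506.4 kN; rupture φR_n = 0.75×0.6×400×8×422 = 607.7 kN; take 506.4 kN (yield).
Tension yield (gross): A_g = 109×8 = 872 mm². φR_n = 0.90 × 250 × 872 = 196.2 kN.
Governing: min(773.3, 506.4, 196.2) = 196.2 kN → gross-section yield.

196.2 kN (gross-section yield governs)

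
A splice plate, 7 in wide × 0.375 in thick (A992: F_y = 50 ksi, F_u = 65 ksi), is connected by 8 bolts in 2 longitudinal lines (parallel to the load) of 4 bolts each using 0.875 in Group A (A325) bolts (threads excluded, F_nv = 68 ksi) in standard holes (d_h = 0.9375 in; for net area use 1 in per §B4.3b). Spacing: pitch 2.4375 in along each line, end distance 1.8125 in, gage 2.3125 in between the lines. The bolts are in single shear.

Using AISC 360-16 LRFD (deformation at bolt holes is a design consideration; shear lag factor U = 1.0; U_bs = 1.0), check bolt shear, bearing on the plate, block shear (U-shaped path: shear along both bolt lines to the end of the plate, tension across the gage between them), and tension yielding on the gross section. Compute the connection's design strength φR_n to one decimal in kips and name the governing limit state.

118.1 kips (gross-section yield governs)

Bolt shear: A_b = π(0.875)²/4 = 0.60132 in². φR_n = 0.75 × 68 × 0.60132 × 8 × 1 = 245.3 kips.
Bearing (0.375 in plate, F_u = 65 ksi): end bolts L_c = 1.8125 − 0.9375/2 = 1.34375, R_n = min(1.2×1.34375×0.375×65, 2.4×0.875×0.375×65) = 39.305 kips/bolt; interior L_c = 2.4375 − 0.9375 = 1.5, R_n = 43.875 kips/bolt. φR_n = 0.75 × (2×39.305 + 6×43.875) = 256.4 kips.
Block shear: shear path 2×[1.8125+3×2.4375] = 2×9.125 in, A_gv = 6.8438, A_nv = 2×(9.125 − 3.5×1)×0.375 = 4.2188 in²; tension across gage: (2.3125 − 1×1)×0.375 = 0.49219 in². R_n = min(0.6×65×4.2188, 0.6×50×6.8438) + 1.0×65×0.49219 = min(164.53, 205.31) + 31.992 = 196.52 kips. φR_n = 0.75 × 196.52 = 147.4 kips.
Tension yield (gross): A_g = 7×0.375 = 2.625 in². φR_n = 0.90 × 50 × 2.625 = 118.1 kips.
Governing: min(245.3, 256.4, 147.4, 118.1) = 118.1 kips → gross-section yield.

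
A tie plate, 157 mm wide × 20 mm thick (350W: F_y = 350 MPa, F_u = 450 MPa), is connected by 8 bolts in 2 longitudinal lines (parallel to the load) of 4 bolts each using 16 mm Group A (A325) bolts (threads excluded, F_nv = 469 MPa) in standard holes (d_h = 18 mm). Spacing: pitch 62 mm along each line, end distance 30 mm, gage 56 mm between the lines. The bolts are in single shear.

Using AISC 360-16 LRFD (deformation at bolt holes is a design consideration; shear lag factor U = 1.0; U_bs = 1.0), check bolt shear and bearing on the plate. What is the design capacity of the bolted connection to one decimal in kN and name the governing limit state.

565.8 kN (bolt shear governs)

Bolt shear: A_b = π(16)²/4 = 201.06 mm². φR_n = 0.75 × 469 × 201.06 × 8 × 1 = 565.8 kN.
Bearing (20 mm plate, F_u = 450 MPa): end bolts L_c = 30 − 18/2 = 21, R_n = min(1.2×21×20×450, 2.4×16×20×450) = 226.8 kN/bolt; interior L_c = 62 − 18 = 44, R_n = 345.6 kN/bolt. φR_n = 0.75 × (2×226.8 + 6×345.6) = 1895.4 kN.
Governing: min(565.8, 1895.4) = 565.8 kN → bolt shear.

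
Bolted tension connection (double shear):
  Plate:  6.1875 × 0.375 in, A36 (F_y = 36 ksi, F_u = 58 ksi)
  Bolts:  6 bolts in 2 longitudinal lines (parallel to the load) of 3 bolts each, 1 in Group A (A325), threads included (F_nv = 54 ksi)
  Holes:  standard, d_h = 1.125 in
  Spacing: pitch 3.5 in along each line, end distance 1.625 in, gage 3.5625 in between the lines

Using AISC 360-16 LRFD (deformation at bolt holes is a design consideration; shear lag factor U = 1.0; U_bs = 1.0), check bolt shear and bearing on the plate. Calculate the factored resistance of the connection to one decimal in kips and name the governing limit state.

198.2 kips (bearing governs)

Bolt shear: A_b = π(1)²/4 = 0.7854 in². φR_n = 0.75 × 54 × 0.7854 × 6 × 2 = 381.7 kips.
Bearing (0.375 in plate, F_u = 58 ksi): end bolts L_c = 1.625 − 1.125/2 = 1.0625, R_n = min(1.2×1.0625×0.375×58, 2.4×1×0.375×58) = 27.731 kips/bolt; interior L_c = 3.5 − 1.125 = 2.375, R_n = 52.2 kips/bolt. φR_n = 0.75 × (2×27.731 + 4×52.2) = 198.2 kips.
Governing: min(381.7, 198.2) = 198.2 kips → bearing.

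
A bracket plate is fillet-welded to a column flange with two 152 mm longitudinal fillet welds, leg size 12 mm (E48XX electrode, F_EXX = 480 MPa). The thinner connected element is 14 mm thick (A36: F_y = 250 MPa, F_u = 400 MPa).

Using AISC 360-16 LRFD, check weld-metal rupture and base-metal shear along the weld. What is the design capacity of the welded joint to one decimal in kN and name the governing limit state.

Weld metal: throat = 0.707×12 = 8.484 mm, L = 2×152 = 304 mm. φR_n = 0.75 × 0.6 × 480 × 8.484 × 304 = 557.1 kN.
Base metal shear (14 mm plate): yield φR_n = 1.0×0.6×250×14×304 = 638.4 kN; rupture φR_n = 0.75×0.6×400×14×304 = 766.1 kN; take 638.4 kN (yield).
Governing: min(557.1, 638.4) = 557.1 kN → weld metal.

557.1 kN (weld metal governs)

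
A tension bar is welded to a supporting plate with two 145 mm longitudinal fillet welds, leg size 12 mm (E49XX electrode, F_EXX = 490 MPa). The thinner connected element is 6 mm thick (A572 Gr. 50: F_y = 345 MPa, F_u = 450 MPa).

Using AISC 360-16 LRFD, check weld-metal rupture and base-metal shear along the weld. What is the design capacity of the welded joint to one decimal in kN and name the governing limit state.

Weld metal: throat = 0.707×12 = 8.484 mm, L = 2×145 = 290 mm. φR_n = 0.75 × 0.6 × 490 × 8.484 × 290 = 542.5 kN.
Base metal shear (6 mm plate): yield φR_n = 1.0×0.6×345×6×290 = 360.2 kN; rupture φR_n = 0.75×0.6×450×6×290 = 352.4 kN; take 352.4 kN (rupture).
Governing: min(542.5, 352.4) = 352.4 kN → base-metal shear.

352.4 kN (base-metal shear governs)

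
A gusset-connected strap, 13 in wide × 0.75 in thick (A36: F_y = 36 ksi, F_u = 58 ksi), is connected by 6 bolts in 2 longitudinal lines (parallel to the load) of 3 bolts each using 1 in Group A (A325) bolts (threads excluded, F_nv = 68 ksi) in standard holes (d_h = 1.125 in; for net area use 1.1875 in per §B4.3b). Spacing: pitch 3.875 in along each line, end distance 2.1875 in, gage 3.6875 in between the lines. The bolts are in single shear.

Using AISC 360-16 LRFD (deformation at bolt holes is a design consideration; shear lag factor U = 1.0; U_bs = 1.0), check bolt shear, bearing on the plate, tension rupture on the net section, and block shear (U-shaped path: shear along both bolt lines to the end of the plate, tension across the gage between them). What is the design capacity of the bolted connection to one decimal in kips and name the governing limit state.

240.3 kips (bolt shear governs)

Bolt shear: A_b = π(1)²/4 = 0.7854 in². φR_n = 0.75 × 68 × 0.7854 × 6 × 1 = 240.3 kips.
Bearing (0.75 in plate, F_u = 58 ksi): end bolts L_c = 2.1875 − 1.125/2 = 1.625, R_n = min(1.2×1.625×0.75×58, 2.4×1×0.75×58) = 84.825 kips/bolt; interior L_c = 3.875 − 1.125 = 2.75, R_n = 104.4 kips/bolt. φR_n = 0.75 × (2×84.825 + 4×104.4) = 440.4 kips.
Tension rupture (net): A_n = (13 − 2×1.1875)×0.75 = 7.9688 in² (U = 1.0, A_e = A_n). φR_n = 0.75 × 58 × 7.9688 = 346.6 kips.
Block shear: shear path 2×[2.1875+2×3.875] = 2×9.9375 in, A_gv = 14.906, A_nv = 2×(9.9375 − 2.5×1.1875)×0.75 = 10.453 in²; tension across gage: (3.6875 − 1×1.1875)×0.75 = 1.875 in². R_n = min(0.6×58×10.453, 0.6×36×14.906) + 1.0×58×1.875 = min(363.76, 321.97) + 108.75 = 430.72 kips. φR_n = 0.75 × 430.72 = 323.0 kips.
Governing: min(240.3, 440.4, 346.6, 323.0) = 240.3 kips → bolt shear.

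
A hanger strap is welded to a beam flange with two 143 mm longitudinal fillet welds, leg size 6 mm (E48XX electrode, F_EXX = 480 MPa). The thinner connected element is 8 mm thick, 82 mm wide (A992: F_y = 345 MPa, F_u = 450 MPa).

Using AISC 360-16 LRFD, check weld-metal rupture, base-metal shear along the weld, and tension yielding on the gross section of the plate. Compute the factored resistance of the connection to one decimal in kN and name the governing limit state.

Weld metal: throat = 0.707×6 = 4.242 mm, L = 2×143 = 286 mm. φR_n = 0.75 × 0.6 × 480 × 4.242 × 286 = 262.1 kN.
Base metal shear (8 mm plate): yield φR_n = 1.0×0.6×345×8×286 = 473.6 kN; rupture φR_n = 0.75×0.6×450×8×286 = 463.3 kN; take 463.3 kN (rupture).
Tension yield (gross): A_g = 82×8 = 656 mm². φR_n = 0.90 × 345 × 656 = 203.7 kN.
Governing: min(262.1, 463.3, 203.7) = 203.7 kN → gross-section yield.

203.7 kN (gross-section yield governs)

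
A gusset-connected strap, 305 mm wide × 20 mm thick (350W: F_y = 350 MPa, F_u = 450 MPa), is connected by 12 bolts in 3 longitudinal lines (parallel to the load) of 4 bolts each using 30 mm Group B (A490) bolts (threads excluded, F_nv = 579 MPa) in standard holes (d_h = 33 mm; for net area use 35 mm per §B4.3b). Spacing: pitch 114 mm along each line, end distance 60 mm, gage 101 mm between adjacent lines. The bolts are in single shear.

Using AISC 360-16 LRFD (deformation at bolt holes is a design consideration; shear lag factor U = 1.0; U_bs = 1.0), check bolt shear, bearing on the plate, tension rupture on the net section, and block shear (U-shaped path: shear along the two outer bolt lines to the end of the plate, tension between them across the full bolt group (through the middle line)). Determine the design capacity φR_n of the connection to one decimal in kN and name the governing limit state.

Bolt shear: A_b = π(30)²/4 = 706.86 mm². φR_n = 0.75 × 579 × 706.86 × 12 × 1 = 3683.4 kN.
Bearing (20 mm plate, F_u = 450 MPa): end bolts L_c = 60 − 33/2 = 43.5, R_n = min(1.2×43.5×20×450, 2.4×30×20×450) = 469.8 kN/bolt; interior L_c = 114 − 33 = 81, R_n = 648 kN/bolt. φR_n = 0.75 × (3×469.8 + 9×648) = 5431.1 kN.
Tension rupture (net): A_n = (305 − 3×35)×20 = 4000 mm² (U = 1.0, A_e = A_n). φR_n = 0.75 × 450 × 4000 = 1350.0 kN.
Block shear: shear path 2×[60+3×114] = 2×402 mm, A_gv = 16080, A_nv = 2×(402 − 3.5×35)×20 = 11180 mm²; tension across gage: (202 − 2×35)×20 = 2640 mm². R_n = min(0.6×450×11180, 0.6×350×16080) + 1.0×450×2640 = min(3018.6, 3376.8) + 1188 = 4206.6 kN. φR_n = 0.75 × 4206.6 = 3155.0 kN.
Governing: min(3683.4, 5431.1, 1350.0, 3155.0) = 1350.0 kN → net-section rupture.

1350.0 kN (net-section rupture governs)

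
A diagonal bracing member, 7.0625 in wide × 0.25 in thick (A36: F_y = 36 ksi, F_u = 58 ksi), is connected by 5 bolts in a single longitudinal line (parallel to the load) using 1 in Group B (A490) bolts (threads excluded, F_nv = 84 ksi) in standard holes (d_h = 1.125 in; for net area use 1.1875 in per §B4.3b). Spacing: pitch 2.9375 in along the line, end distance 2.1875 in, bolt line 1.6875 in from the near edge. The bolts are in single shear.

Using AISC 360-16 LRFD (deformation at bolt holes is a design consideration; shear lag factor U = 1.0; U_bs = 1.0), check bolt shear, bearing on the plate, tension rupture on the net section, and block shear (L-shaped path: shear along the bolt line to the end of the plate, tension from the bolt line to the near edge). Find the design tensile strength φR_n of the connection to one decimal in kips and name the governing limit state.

Bolt shear: A_b = π(1)²/4 = 0.7854 in². φR_n = 0.75 × 84 × 0.7854 × 5 × 1 = 247.4 kips.
Bearing (0.25 in plate, F_u = 58 ksi): end bolts L_c = 2.1875 − 1.125/2 = 1.625, R_n = min(1.2×1.625×0.25×58, 2.4×1×0.25×58) = 28.275 kips/bolt; interior L_c = 2.9375 − 1.125 = 1.8125, R_n = 31.538 kips/bolt. φR_n = 0.75 × (1×28.275 + 4×31.538) = 115.8 kips.
Tension rupture (net): A_n = (7.0625 − 1×1.1875)×0.25 = 1.4688 in² (U = 1.0, A_e = A_n). φR_n = 0.75 × 58 × 1.4688 = 63.9 kips.
Block shear: shear path 1×[2.1875+4×2.9375] = 1×13.9375 in, A_gv = 3.4844, A_nv = 1×(13.9375 − 4.5×1.1875)×0.25 = 2.1484 in²; tension to near edge: (1.6875 − 0.5×1.1875)×0.25 = 0.27344 in². R_n = min(0.6×58×2.1484, 0.6×36×3.4844) + 1.0×58×0.27344 = min(74.764, 75.263) + 15.86 = 90.624 kips. φR_n = 0.75 × 90.624 = 68.0 kips.
Governing: min(247.4, 115.8, 63.9, 68.0) = 63.9 kips → net-section rupture.

63.9 kips (net-section rupture governs)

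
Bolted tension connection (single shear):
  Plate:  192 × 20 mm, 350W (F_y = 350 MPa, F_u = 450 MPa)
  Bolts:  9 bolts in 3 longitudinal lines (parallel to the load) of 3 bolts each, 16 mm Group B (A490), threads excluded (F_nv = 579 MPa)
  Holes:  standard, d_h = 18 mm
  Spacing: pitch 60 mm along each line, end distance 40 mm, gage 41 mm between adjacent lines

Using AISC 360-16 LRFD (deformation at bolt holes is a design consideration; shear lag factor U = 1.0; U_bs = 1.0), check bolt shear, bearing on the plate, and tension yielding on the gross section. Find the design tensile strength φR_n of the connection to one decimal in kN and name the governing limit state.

Bolt shear: A_b = π(16)²/4 = 201.06 mm². φR_n = 0.75 × 579 × 201.06 × 9 × 1 = 785.8 kN.
Bearing (20 mm plate, F_u = 450 MPa): end bolts L_c = 40 − 18/2 = 31, R_n = min(1.2×31×20×450, 2.4×16×20×450) = 334.8 kN/bolt; interior L_c = 60 − 18 = 42, R_n = 345.6 kN/bolt. φR_n = 0.75 × (3×334.8 + 6×345.6) = 2308.5 kN.
Tension yield (gross): A_g = 192×20 = 3840 mm². φR_n = 0.90 × 350 × 3840 = 1209.6 kN.
Governing: min(785.8, 2308.5, 1209.6) = 785.8 kN → bolt shear.

785.8 kN (bolt shear governs)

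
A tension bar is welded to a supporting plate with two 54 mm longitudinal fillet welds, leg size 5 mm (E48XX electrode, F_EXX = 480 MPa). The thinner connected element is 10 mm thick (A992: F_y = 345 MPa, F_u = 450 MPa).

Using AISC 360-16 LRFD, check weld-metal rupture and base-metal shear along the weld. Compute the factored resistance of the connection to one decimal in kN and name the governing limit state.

82.5 kN (weld metal governs)

Weld metal: throat = 0.707×5 = 3.535 mm, L = 2×54 = 108 mm. φR_n = 0.75 × 0.6 × 480 × 3.535 × 108 = 82.5 kN.
Base metal shear (10 mm plate): yield φR_n = 1.0×0.6×345×10×108 = 223.6 kN; rupture φR_n = 0.75×0.6×450×10×108 = 218.7 kN; take 218.7 kN (rupture).
Governing: min(82.5, 218.7) = 82.5 kN → weld metal.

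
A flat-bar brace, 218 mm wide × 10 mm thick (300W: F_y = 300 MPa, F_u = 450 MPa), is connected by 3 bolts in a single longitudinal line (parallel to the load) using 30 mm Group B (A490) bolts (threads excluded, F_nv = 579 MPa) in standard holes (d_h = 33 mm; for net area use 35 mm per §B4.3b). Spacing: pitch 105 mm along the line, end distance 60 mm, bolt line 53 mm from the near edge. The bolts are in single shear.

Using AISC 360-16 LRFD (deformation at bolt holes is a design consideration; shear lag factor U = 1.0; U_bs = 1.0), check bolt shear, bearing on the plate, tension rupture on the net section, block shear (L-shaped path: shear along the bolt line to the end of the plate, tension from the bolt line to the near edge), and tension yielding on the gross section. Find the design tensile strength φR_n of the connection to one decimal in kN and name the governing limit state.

484.3 kN (block shear governs)

Bolt shear: A_b = π(30)²/4 = 706.86 mm². φR_n = 0.75 × 579 × 706.86 × 3 × 1 = 920.9 kN.
Bearing (10 mm plate, F_u = 450 MPa): end bolts L_c = 60 − 33/2 = 43.5, R_n = min(1.2×43.5×10×450, 2.4×30×10×450) = 234.9 kN/bolt; interior L_c = 105 − 33 = 72, R_n = 324 kN/bolt. φR_n = 0.75 × (1×234.9 + 2×324) = 662.2 kN.
Tension rupture (net): A_n = (218 − 1×35)×10 = 1830 mm² (U = 1.0, A_e = A_n). φR_n = 0.75 × 450 × 1830 = 617.6 kN.
Block shear: shear path 1×[60+2×105] = 1×270 mm, A_gv = 2700, A_nv = 1×(270 − 2.5×35)×10 = 1825 mm²; tension to near edge: (53 − 0.5×35)×10 = 355 mm². R_n = min(0.6×450×1825, 0.6×300×2700) + 1.0×450×355 = min(492.75, 486) + 159.75 = 645.75 kN. φR_n = 0.75 × 645.75 = 484.3 kN.
Tension yield (gross): A_g = 218×10 = 2180 mm². φR_n = 0.90 × 300 × 2180 = 588.6 kN.
Governing: min(920.9, 662.2, 617.6, 484.3, 588.6) = 484.3 kN → block shear.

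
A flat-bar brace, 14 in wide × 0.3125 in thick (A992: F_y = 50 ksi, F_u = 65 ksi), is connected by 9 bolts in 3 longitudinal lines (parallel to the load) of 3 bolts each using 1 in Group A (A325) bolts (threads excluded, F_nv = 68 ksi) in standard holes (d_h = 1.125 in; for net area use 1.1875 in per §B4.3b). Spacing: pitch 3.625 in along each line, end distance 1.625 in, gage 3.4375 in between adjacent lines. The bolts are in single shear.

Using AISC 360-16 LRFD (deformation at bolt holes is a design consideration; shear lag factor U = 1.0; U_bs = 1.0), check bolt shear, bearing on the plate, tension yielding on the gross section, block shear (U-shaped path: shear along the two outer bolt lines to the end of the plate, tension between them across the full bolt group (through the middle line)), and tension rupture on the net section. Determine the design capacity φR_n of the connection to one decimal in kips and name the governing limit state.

159.0 kips (net-section rupture governs)

Bolt shear: A_b = π(1)²/4 = 0.7854 in². φR_n = 0.75 × 68 × 0.7854 × 9 × 1 = 360.5 kips.
Bearing (0.3125 in plate, F_u = 65 ksi): end bolts L_c = 1.625 − 1.125/2 = 1.0625, R_n = min(1.2×1.0625×0.3125×65, 2.4×1×0.3125×65) = 25.898 kips/bolt; interior L_c = 3.625 − 1.125 = 2.5, R_n = 48.75 kips/bolt. φR_n = 0.75 × (3×25.898 + 6×48.75) = 277.6 kips.
Tension yield (gross): A_g = 14×0.3125 = 4.375 in². φR_n = 0.90 × 50 × 4.375 = 196.9 kips.
Block shear: shear path 2×[1.625+2×3.625] = 2×8.875 in, A_gv = 5.5469, A_nv = 2×(8.875 − 2.5×1.1875)×0.3125 = 3.6914 in²; tension across gage: (6.875 − 2×1.1875)×0.3125 = 1.4063 in². R_n = min(0.6×65×3.6914, 0.6×50×5.5469) + 1.0×65×1.4063 = min(143.96, 166.41) + 91.41 = 235.37 kips. φR_n = 0.75 × 235.37 = 176.5 kips.
Tension rupture (net): A_n = (14 − 3×1.1875)×0.3125 = 3.2617 in² (U = 1.0, A_e = A_n). φR_n = 0.75 × 65 × 3.2617 = 159.0 kips.
Governing: min(360.5, 277.6, 196.9, 176.5, 159.0) = 159.0 kips → net-section rupture.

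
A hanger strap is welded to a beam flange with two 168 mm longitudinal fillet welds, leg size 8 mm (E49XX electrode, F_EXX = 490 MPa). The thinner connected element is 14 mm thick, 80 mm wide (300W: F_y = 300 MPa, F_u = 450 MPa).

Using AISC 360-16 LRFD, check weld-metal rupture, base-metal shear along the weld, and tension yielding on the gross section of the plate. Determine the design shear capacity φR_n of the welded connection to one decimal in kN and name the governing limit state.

302.4 kN (gross-section yield governs)

Weld metal: throat = 0.707×8 = 5.656 mm, L = 2×168 = 336 mm. φR_n = 0.75 × 0.6 × 490 × 5.656 × 336 = 419.0 kN.
Base metal shear (14 mm plate): yield φR_n = 1.0×0.6×300×14×336 = 846.7 kN; rupture φR_n = 0.75×0.6×450×14×336 = 952.6 kN; take 846.7 kN (yield).
Tension yield (gross): A_g = 80×14 = 1120 mm². φR_n = 0.90 × 300 × 1120 = 302.4 kN.
Governing: min(419.0, 846.7, 302.4) = 302.4 kN → gross-section yield.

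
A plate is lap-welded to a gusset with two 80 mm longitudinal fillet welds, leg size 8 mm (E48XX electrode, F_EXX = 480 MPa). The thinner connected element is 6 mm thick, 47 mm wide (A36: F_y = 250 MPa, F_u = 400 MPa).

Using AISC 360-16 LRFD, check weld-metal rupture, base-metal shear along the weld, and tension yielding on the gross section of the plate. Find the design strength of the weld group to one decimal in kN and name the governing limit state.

63.5 kN (gross-section yield governs)

Weld metal: throat = 0.707×8 = 5.656 mm, L = 2×80 = 160 mm. φR_n = 0.75 × 0.6 × 480 × 5.656 × 160 = 195.5 kN.
Base metal shear (6 mm plate): yield φR_n = 1.0×0.6×250×6×160 = 144.0 kN; rupture φR_n = 0.75×0.6×400×6×160 = 172.8 kN; take 144.0 kN (yield).
Tension yield (gross): A_g = 47×6 = 282 mm². φR_n = 0.90 × 250 × 282 = 63.5 kN.
Governing: min(195.5, 144.0, 63.5) = 63.5 kN → gross-section yield.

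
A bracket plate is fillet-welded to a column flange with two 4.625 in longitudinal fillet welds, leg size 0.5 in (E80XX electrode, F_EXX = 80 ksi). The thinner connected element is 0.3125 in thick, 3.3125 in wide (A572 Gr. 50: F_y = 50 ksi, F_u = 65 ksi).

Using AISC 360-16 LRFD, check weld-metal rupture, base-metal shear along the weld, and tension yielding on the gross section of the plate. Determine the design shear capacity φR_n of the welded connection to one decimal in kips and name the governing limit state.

Weld metal: throat = 0.707×0.5 = 0.3535 in, L = 2×4.625 = 9.25 in. φR_n = 0.75 × 0.6 × 80 × 0.3535 × 9.25 = 117.7 kips.
Base metal shear (0.3125 in plate): yield φR_n = 1.0×0.6×50×0.3125×9.25 = 86.7 kips; rupture φR_n = 0.75×0.6×65×0.3125×9.25 = 84.6 kips; take 84.6 kips (rupture).
Tension yield (gross): A_g = 3.3125×0.3125 = 1.0352 in². φR_n = 0.90 × 50 × 1.0352 = 46.6 kips.
Governing: min(117.7, 84.6, 46.6) = 46.6 kips → gross-section yield.

46.6 kips (gross-section yield governs)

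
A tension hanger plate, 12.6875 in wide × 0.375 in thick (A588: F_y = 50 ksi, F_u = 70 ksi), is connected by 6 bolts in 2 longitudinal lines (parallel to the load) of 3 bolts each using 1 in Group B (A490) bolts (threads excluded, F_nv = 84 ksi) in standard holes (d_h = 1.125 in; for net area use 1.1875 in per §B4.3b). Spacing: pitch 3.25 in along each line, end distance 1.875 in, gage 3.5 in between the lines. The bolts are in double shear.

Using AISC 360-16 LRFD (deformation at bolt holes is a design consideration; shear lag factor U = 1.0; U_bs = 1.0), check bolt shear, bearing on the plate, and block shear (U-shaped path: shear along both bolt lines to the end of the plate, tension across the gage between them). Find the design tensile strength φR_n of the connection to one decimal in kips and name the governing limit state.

Bolt shear: A_b = π(1)²/4 = 0.7854 in². φR_n = 0.75 × 84 × 0.7854 × 6 × 2 = 593.8 kips.
Bearing (0.375 in plate, F_u = 70 ksi): end bolts L_c = 1.875 − 1.125/2 = 1.3125, R_n = min(1.2×1.3125×0.375×70, 2.4×1×0.375×70) = 41.344 kips/bolt; interior L_c = 3.25 − 1.125 = 2.125, R_n = 63 kips/bolt. φR_n = 0.75 × (2×41.344 + 4×63) = 251.0 kips.
Block shear: shear path 2×[1.875+2×3.25] = 2×8.375 in, A_gv = 6.2813, A_nv = 2×(8.375 − 2.5×1.1875)×0.375 = 4.0547 in²; tension across gage: (3.5 − 1×1.1875)×0.375 = 0.86719 in². R_n = min(0.6×70×4.0547, 0.6×50×6.2813) + 1.0×70×0.86719 = min(170.3, 188.44) + 60.703 = 231 kips. φR_n = 0.75 × 231 = 173.3 kips.
Governing: min(593.8, 251.0, 173.3) = 173.3 kips → block shear.

173.3 kips (block shear governs)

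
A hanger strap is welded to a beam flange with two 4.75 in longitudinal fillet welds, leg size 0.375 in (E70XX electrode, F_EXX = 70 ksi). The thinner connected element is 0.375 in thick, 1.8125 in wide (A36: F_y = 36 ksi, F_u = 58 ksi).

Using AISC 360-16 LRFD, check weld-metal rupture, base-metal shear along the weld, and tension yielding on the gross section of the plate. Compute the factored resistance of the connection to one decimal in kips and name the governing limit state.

22.0 kips (gross-section yield governs)

Weld metal: throat = 0.707×0.375 = 0.26513 in, L = 2×4.75 = 9.5 in. φR_n = 0.75 × 0.6 × 70 × 0.26513 × 9.5 = 79.3 kips.
Base metal shear (0.375 in plate): yield φR_n = 1.0×0.6×36×0.375×9.5 = 77.0 kips; rupture φR_n = 0.75×0.6×58×0.375×9.5 = 93.0 kips; take 77.0 kips (yield).
Tension yield (gross): A_g = 1.8125×0.375 = 0.67969 in². φR_n = 0.90 × 36 × 0.67969 = 22.0 kips.
Governing: min(79.3, 77.0, 22.0) = 22.0 kips → gross-section yield.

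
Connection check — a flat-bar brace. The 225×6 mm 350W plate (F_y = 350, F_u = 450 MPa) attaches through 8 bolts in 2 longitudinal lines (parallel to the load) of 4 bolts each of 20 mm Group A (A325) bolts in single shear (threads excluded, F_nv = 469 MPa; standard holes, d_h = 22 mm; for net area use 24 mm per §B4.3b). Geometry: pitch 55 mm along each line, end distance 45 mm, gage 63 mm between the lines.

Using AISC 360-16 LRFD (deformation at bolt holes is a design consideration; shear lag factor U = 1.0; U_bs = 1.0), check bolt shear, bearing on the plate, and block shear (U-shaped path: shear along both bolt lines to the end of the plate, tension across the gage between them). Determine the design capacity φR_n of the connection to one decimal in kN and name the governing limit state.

385.2 kN (block shear governs)

Bolt shear: A_b = π(20)²/4 = 314.16 mm². φR_n = 0.75 × 469 × 314.16 × 8 × 1 = 884.0 kN.
Bearing (6 mm plate, F_u = 450 MPa): end bolts L_c = 45 − 22/2 = 34, R_n = min(1.2×34×6×450, 2.4×20×6×450) = 110.16 kN/bolt; interior L_c = 55 − 22 = 33, R_n = 106.92 kN/bolt. φR_n = 0.75 × (2×110.16 + 6×106.92) = 646.4 kN.
Block shear: shear path 2×[45+3×55] = 2×210 mm, A_gv = 2520, A_nv = 2×(210 − 3.5×24)×6 = 1512 mm²; tension across gage: (63 − 1×24)×6 = 234 mm². R_n = min(0.6×450×1512, 0.6×350×2520) + 1.0×450×234 = min(408.24, 529.2) + 105.3 = 513.54 kN. φR_n = 0.75 × 513.54 = 385.2 kN.
Governing: min(884.0, 646.4, 385.2) = 385.2 kN → block shear.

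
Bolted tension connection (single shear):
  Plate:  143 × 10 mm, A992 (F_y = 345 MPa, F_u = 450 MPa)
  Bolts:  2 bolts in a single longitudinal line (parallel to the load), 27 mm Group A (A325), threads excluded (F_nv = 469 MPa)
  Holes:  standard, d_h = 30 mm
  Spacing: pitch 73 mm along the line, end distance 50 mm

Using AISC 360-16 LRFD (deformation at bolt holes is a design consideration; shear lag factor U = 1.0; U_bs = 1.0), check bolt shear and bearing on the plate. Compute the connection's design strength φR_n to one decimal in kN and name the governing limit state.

315.9 kN (bearing governs)

Bolt shear: A_b = π(27)²/4 = 572.56 mm². φR_n = 0.75 × 469 × 572.56 × 2 × 1 = 402.8 kN.
Bearing (10 mm plate, F_u = 450 MPa): end bolts L_c = 50 − 30/2 = 35, R_n = min(1.2×35×10×450, 2.4×27×10×450) = 189 kN/bolt; interior L_c = 73 − 30 = 43, R_n = 232.2 kN/bolt. φR_n = 0.75 × (1×189 + 1×232.2) = 315.9 kN.
Governing: min(402.8, 315.9) = 315.9 kN → bearing.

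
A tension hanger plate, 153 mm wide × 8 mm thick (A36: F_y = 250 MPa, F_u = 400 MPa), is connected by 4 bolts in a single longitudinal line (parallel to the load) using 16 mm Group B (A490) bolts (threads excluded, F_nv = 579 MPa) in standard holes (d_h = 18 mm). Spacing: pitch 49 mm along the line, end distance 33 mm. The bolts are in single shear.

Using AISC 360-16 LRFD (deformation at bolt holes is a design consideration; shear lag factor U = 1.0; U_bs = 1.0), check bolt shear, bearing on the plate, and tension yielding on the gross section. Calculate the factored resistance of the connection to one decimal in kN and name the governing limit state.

275.4 kN (gross-section yield governs)

Bolt shear: A_b = π(16)²/4 = 201.06 mm². φR_n = 0.75 × 579 × 201.06 × 4 × 1 = 349.2 kN.
Bearing (8 mm plate, F_u = 400 MPa): end bolts L_c = 33 − 18/2 = 24, R_n = min(1.2×24×8×400, 2.4×16×8×400) = 92.16 kN/bolt; interior L_c = 49 − 18 = 31, R_n = 119.04 kN/bolt. φR_n = 0.75 × (1×92.16 + 3×119.04) = 337.0 kN.
Tension yield (gross): A_g = 153×8 = 1224 mm². φR_n = 0.90 × 250 × 1224 = 275.4 kN.
Governing: min(349.2, 337.0, 275.4) = 275.4 kN → gross-section yield.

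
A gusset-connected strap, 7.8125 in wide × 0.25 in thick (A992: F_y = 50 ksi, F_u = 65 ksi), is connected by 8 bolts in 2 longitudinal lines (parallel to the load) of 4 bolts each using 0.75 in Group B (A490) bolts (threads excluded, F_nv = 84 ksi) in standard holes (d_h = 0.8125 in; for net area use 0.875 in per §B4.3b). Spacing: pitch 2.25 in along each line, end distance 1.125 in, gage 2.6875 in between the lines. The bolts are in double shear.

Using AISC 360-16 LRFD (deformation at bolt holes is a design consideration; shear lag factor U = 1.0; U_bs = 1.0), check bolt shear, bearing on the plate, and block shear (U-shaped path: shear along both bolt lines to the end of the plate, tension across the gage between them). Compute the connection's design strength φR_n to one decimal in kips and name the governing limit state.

92.5 kips (block shear governs)

Bolt shear: A_b = π(0.75)²/4 = 0.44179 in². φR_n = 0.75 × 84 × 0.44179 × 8 × 2 = 445.3 kips.
Bearing (0.25 in plate, F_u = 65 ksi): end bolts L_c = 1.125 − 0.8125/2 = 0.71875, R_n = min(1.2×0.71875×0.25×65, 2.4×0.75×0.25×65) = 14.016 kips/bolt; interior L_c = 2.25 − 0.8125 = 1.4375, R_n = 28.031 kips/bolt. φR_n = 0.75 × (2×14.016 + 6×28.031) = 147.2 kips.
Block shear: shear path 2×[1.125+3×2.25] = 2×7.875 in, A_gv = 3.9375, A_nv = 2×(7.875 − 3.5×0.875)×0.25 = 2.4063 in²; tension across gage: (2.6875 − 1×0.875)×0.25 = 0.45313 in². R_n = min(0.6×65×2.4063, 0.6×50×3.9375) + 1.0×65×0.45313 = min(93.846, 118.13) + 29.453 = 123.3 kips. φR_n = 0.75 × 123.3 = 92.5 kips.
Governing: min(445.3, 147.2, 92.5) = 92.5 kips → block shear.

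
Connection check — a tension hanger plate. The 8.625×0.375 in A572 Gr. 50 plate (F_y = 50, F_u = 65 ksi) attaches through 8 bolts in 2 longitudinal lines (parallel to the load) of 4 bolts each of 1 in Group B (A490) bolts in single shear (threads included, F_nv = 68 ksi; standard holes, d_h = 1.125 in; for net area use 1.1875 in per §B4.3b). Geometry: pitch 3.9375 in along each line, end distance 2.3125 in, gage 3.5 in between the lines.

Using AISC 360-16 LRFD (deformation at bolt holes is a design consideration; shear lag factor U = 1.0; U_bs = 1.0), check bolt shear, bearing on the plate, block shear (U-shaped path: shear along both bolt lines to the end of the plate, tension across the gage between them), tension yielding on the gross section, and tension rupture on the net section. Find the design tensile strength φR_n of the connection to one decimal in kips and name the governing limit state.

114.3 kips (net-section rupture governs)

Bolt shear: A_b = π(1)²/4 = 0.7854 in². φR_n = 0.75 × 68 × 0.7854 × 8 × 1 = 320.4 kips.
Bearing (0.375 in plate, F_u = 65 ksi): end bolts L_c = 2.3125 − 1.125/2 = 1.75, R_n = min(1.2×1.75×0.375×65, 2.4×1×0.375×65) = 51.188 kips/bolt; interior L_c = 3.9375 − 1.125 = 2.8125, R_n = 58.5 kips/bolt. φR_n = 0.75 × (2×51.188 + 6×58.5) = 340.0 kips.
Block shear: shear path 2×[2.3125+3×3.9375] = 2×14.125 in, A_gv = 10.594, A_nv = 2×(14.125 − 3.5×1.1875)×0.375 = 7.4766 in²; tension across gage: (3.5 − 1×1.1875)×0.375 = 0.86719 in². R_n = min(0.6×65×7.4766, 0.6×50×10.594) + 1.0×65×0.86719 = min(291.59, 317.82) + 56.367 = 347.96 kips. φR_n = 0.75 × 347.96 = 261.0 kips.
Tension yield (gross): A_g = 8.625×0.375 = 3.2344 in². φR_n = 0.90 × 50 × 3.2344 = 145.5 kips.
Tension rupture (net): A_n = (8.625 − 2×1.1875)×0.375 = 2.3438 in² (U = 1.0, A_e = A_n). φR_n = 0.75 × 65 × 2.3438 = 114.3 kips.
Governing: min(320.4, 340.0, 261.0, 145.5, 114.3) = 114.3 kips → net-section rupture.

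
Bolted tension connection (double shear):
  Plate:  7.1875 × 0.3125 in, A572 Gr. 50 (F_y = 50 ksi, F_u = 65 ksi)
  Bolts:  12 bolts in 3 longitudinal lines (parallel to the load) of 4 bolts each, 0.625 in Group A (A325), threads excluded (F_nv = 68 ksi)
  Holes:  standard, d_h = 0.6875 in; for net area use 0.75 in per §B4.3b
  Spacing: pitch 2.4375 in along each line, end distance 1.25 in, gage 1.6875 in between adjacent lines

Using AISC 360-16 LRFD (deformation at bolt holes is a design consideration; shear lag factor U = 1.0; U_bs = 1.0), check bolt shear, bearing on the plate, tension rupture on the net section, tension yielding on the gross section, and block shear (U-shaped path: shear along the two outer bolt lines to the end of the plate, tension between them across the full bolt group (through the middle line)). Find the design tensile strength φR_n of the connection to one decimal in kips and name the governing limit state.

75.2 kips (net-section rupture governs)

Bolt shear: A_b = π(0.625)²/4 = 0.3068 in². φR_n = 0.75 × 68 × 0.3068 × 12 × 2 = 375.5 kips.
Bearing (0.3125 in plate, F_u = 65 ksi): end bolts L_c = 1.25 − 0.6875/2 = 0.90625, R_n = min(1.2×0.90625×0.3125×65, 2.4×0.625×0.3125×65) = 22.09 kips/bolt; interior L_c = 2.4375 − 0.6875 = 1.75, R_n = 30.469 kips/bolt. φR_n = 0.75 × (3×22.09 + 9×30.469) = 255.4 kips.
Tension rupture (net): A_n = (7.1875 − 3×0.75)×0.3125 = 1.543 in² (U = 1.0, A_e = A_n). φR_n = 0.75 × 65 × 1.543 = 75.2 kips.
Tension yield (gross): A_g = 7.1875×0.3125 = 2.2461 in². φR_n = 0.90 × 50 × 2.2461 = 101.1 kips.
Block shear: shear path 2×[1.25+3×2.4375] = 2×8.5625 in, A_gv = 5.3516, A_nv = 2×(8.5625 − 3.5×0.75)×0.3125 = 3.7109 in²; tension across gage: (3.375 − 2×0.75)×0.3125 = 0.58594 in². R_n = min(0.6×65×3.7109, 0.6×50×5.3516) + 1.0×65×0.58594 = min(144.73, 160.55) + 38.086 = 182.82 kips. φR_n = 0.75 × 182.82 = 137.1 kips.
Governing: min(375.5, 255.4, 75.2, 101.1, 137.1) = 75.2 kips → net-section rupture.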